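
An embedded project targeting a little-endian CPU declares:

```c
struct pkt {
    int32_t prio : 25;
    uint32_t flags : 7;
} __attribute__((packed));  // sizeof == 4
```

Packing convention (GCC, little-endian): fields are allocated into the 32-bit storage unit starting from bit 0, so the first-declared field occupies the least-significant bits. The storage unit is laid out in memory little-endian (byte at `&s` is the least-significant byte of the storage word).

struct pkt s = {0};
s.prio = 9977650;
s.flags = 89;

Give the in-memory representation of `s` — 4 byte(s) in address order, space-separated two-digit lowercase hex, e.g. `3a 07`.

32 3f 98 b2

prio (25b) val=9977650 bits=0x983f32 at bit 0: 0x00983f32
flags (7b) val=89 bits=0x59 at bit 25: 0xb2983f32
word = 0xb2983f32 → little-endian bytes:
  [0]=0x32  [1]=0x3f  [2]=0x98  [3]=0xb2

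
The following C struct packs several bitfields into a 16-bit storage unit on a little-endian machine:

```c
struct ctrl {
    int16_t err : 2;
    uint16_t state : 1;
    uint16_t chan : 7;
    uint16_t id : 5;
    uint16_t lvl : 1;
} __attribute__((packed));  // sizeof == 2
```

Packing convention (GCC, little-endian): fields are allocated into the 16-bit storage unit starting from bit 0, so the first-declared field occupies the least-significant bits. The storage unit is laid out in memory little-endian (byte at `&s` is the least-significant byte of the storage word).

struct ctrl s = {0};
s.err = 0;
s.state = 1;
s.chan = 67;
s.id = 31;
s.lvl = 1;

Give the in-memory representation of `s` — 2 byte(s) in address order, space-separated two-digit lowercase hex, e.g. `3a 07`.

1c fe

err:2 = 0 → 0x0 << 0 → word 0x0000
state:1 = 1 → 0x1 << 2 → word 0x0004
chan:7 = 67 → 0x43 << 3 → word 0x021c
id:5 = 31 → 0x1f << 10 → word 0x7e1c
lvl:1 = 1 → 0x1 << 15 → word 0xfe1c
word = 0xfe1c → little-endian bytes:
  [0]=0x1c  [1]=0xfe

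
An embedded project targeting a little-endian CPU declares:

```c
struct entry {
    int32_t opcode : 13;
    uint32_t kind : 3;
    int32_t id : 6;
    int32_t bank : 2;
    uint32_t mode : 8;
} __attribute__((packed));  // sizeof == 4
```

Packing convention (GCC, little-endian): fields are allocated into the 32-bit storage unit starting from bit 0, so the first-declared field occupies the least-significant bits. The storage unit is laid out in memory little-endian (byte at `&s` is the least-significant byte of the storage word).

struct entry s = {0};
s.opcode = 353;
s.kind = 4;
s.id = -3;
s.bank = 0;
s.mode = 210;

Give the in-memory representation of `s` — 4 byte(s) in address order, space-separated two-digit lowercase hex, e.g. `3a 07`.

[0+:13] opcode=353 & 0x1fff = 0x161; word=0x00000161
[13+:3] kind=4 & 0x7 = 0x4; word=0x00008161
[16+:6] id=-3 & 0x3f = 0x3d; word=0x003d8161
[22+:2] bank=0 & 0x3 = 0x0; word=0x003d8161
[24+:8] mode=210 & 0xff = 0xd2; word=0xd23d8161
word = 0xd23d8161 → little-endian bytes:
  [0]=0x61  [1]=0x81  [2]=0x3d  [3]=0xd2

61 81 3d d2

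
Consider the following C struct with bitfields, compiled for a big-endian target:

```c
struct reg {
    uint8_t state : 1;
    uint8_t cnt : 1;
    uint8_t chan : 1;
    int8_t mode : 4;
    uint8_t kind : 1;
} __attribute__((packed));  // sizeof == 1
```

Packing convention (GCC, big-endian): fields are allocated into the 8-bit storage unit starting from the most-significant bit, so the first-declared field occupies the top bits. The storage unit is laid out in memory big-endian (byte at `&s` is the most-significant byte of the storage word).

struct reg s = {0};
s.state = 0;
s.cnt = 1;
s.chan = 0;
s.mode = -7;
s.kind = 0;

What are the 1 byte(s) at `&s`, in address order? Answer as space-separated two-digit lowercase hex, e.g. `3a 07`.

52

[7+:1] state=0 & 0x1 = 0x0; word=0x00
[6+:1] cnt=1 & 0x1 = 0x1; word=0x40
[5+:1] chan=0 & 0x1 = 0x0; word=0x40
[1+:4] mode=-7 & 0xf = 0x9; word=0x52
[0+:1] kind=0 & 0x1 = 0x0; word=0x52
word = 0x52 → big-endian bytes:
  [0]=0x52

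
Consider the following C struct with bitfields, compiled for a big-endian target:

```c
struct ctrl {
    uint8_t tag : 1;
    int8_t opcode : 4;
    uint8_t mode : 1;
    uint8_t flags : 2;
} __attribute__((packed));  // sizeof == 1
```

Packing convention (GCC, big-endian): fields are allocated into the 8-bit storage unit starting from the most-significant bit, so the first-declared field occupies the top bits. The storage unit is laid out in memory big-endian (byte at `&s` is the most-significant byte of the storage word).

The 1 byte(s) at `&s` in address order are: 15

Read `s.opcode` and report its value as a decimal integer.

[0]=0x15 (big-endian) → word 0x15
tag [7+:1] = (word>>7) & 0x1 = 0
opcode [3+:4] = (word>>3) & 0xf = 2  ←
mode [2+:1] = (word>>2) & 0x1 = 1
flags [0+:2] = (word>>0) & 0x3 = 1
opcode signed 4b, MSB=0: value = 2

2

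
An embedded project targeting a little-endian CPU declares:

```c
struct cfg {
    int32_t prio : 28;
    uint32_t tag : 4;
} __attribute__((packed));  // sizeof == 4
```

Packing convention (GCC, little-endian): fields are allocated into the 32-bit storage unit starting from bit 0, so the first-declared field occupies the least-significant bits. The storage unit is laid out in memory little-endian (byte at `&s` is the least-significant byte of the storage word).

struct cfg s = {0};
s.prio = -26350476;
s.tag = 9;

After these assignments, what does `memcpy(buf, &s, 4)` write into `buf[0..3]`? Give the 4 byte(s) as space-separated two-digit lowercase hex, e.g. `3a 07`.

74 ec 6d 9e

prio:28 = -26350476 → 0xe6dec74 << 0 → word 0x0e6dec74
tag:4 = 9 → 0x9 << 28 → word 0x9e6dec74
word = 0x9e6dec74 → little-endian bytes:
  [0]=0x74  [1]=0xec  [2]=0x6d  [3]=0x9e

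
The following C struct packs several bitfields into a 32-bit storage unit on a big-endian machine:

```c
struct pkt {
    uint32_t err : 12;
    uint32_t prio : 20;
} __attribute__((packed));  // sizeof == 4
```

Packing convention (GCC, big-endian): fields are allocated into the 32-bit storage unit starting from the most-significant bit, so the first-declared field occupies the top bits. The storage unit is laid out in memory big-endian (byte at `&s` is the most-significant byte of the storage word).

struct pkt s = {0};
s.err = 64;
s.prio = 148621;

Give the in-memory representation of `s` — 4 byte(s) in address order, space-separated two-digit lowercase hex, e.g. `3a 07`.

04 02 44 8d

err:12 = 64 → 0x40 << 20 → word 0x04000000
prio:20 = 148621 → 0x2448d << 0 → word 0x0402448d
word = 0x0402448d → big-endian bytes:
  [0]=0x04  [1]=0x02  [2]=0x44  [3]=0x8d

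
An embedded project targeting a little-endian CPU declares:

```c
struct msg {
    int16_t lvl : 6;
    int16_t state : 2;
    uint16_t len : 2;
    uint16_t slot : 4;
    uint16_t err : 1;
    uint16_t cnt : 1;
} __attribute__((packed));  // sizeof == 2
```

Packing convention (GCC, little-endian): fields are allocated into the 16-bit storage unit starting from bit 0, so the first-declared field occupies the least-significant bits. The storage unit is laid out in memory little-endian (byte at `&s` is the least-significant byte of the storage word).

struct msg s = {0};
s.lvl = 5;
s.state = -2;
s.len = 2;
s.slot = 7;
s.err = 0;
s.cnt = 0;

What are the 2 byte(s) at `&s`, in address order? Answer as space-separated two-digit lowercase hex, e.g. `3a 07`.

85 1e

lvl:6 = 5 → 0x5 << 0 → word 0x0005
state:2 = -2 → 0x2 << 6 → word 0x0085
len:2 = 2 → 0x2 << 8 → word 0x0285
slot:4 = 7 → 0x7 << 10 → word 0x1e85
err:1 = 0 → 0x0 << 14 → word 0x1e85
cnt:1 = 0 → 0x0 << 15 → word 0x1e85
word = 0x1e85 → little-endian bytes:
  [0]=0x85  [1]=0x1e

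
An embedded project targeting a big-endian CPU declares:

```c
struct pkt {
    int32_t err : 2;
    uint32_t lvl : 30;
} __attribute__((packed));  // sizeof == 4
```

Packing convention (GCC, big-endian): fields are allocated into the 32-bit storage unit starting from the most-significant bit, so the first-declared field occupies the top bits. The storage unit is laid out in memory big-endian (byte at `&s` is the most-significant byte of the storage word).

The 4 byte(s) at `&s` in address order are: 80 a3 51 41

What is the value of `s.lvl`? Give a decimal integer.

10703169

[0]=0x80 [1]=0xa3 [2]=0x51 [3]=0x41 (big-endian) → word 0x80a35141
err:2 @ bit 30 → (0x80a35141>>30)&0x3 = 0x2
lvl:30 @ bit 0 → (0x80a35141>>0)&0x3fffffff = 0xa35141  ←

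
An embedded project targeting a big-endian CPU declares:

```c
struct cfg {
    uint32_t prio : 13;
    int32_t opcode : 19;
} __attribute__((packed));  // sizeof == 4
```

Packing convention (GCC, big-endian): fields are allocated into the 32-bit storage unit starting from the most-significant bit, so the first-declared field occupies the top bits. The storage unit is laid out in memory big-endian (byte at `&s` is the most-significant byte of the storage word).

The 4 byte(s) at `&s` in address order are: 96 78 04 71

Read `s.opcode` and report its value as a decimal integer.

[0]=0x96 [1]=0x78 [2]=0x04 [3]=0x71 (big-endian) → word 0x96780471
prio [19+:13] = (word>>19) & 0x1fff = 4815
opcode [0+:19] = (word>>0) & 0x7ffff = 1137  ←
opcode signed 19b, MSB=0: value = 1137

1137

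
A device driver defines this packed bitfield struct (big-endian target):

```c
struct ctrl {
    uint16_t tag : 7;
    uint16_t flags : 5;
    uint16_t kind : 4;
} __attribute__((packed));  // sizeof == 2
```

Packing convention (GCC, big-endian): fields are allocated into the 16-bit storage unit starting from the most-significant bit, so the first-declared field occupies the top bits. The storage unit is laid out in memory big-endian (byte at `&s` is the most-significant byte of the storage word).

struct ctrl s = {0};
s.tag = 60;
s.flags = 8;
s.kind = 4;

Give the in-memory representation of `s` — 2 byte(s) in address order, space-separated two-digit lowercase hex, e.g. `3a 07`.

78 84

tag (7b) val=60 bits=0x3c at bit 9: 0x7800
flags (5b) val=8 bits=0x8 at bit 4: 0x7880
kind (4b) val=4 bits=0x4 at bit 0: 0x7884
word = 0x7884 → big-endian bytes:
  [0]=0x78  [1]=0x84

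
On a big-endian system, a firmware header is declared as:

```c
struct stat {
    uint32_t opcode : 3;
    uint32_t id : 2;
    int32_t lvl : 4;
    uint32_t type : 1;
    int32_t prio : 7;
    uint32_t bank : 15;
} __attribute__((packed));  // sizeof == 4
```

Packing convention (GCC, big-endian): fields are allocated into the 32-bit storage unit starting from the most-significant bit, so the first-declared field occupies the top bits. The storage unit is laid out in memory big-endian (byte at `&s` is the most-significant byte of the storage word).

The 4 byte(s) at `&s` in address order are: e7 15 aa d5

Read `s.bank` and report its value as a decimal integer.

[0]=0xe7 [1]=0x15 [2]=0xaa [3]=0xd5 (big-endian) → word 0xe715aad5
opcode [29+:3] = (word>>29) & 0x7 = 7
id [27+:2] = (word>>27) & 0x3 = 0
lvl [23+:4] = (word>>23) & 0xf = 14
type [22+:1] = (word>>22) & 0x1 = 0
prio [15+:7] = (word>>15) & 0x7f = 43
bank [0+:15] = (word>>0) & 0x7fff = 10965  ←

10965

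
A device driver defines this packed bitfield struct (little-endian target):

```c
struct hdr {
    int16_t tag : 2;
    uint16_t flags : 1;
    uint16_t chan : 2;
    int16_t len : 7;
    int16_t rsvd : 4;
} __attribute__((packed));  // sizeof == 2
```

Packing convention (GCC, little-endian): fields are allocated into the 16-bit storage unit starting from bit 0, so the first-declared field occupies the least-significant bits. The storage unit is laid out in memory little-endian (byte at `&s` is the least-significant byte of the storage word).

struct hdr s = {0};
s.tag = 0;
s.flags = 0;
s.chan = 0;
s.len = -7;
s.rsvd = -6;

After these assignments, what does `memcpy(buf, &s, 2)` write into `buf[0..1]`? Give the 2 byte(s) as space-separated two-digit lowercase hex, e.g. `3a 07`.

20 af

[0+:2] tag=0 & 0x3 = 0x0; word=0x0000
[2+:1] flags=0 & 0x1 = 0x0; word=0x0000
[3+:2] chan=0 & 0x3 = 0x0; word=0x0000
[5+:7] len=-7 & 0x7f = 0x79; word=0x0f20
[12+:4] rsvd=-6 & 0xf = 0xa; word=0xaf20
word = 0xaf20 → little-endian bytes:
  [0]=0x20  [1]=0xaf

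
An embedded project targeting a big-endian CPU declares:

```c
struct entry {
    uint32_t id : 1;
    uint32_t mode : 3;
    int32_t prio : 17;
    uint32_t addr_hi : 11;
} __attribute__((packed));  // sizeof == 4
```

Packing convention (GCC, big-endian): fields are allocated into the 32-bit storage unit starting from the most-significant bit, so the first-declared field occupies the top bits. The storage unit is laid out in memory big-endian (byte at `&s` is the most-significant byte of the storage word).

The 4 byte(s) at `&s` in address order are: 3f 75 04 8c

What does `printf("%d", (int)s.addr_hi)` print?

1164

[0]=0x3f [1]=0x75 [2]=0x04 [3]=0x8c (big-endian) → word 0x3f75048c
id:1 @ bit 31 → (0x3f75048c>>31)&0x1 = 0x0
mode:3 @ bit 28 → (0x3f75048c>>28)&0x7 = 0x3
prio:17 @ bit 11 → (0x3f75048c>>11)&0x1ffff = 0x1eea0
addr_hi:11 @ bit 0 → (0x3f75048c>>0)&0x7ff = 0x48c  ←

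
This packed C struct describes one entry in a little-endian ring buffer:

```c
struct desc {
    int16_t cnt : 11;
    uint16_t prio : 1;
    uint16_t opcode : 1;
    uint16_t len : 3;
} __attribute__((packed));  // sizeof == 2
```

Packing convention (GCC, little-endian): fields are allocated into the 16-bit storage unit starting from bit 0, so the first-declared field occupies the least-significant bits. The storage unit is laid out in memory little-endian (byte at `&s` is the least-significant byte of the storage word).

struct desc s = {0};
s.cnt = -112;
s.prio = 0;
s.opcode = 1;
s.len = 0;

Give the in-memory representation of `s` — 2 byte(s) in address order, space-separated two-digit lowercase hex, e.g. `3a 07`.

cnt (11b) val=-112 bits=0x790 at bit 0: 0x0790
prio (1b) val=0 bits=0x0 at bit 11: 0x0790
opcode (1b) val=1 bits=0x1 at bit 12: 0x1790
len (3b) val=0 bits=0x0 at bit 13: 0x1790
word = 0x1790 → little-endian bytes:
  [0]=0x90  [1]=0x17

90 17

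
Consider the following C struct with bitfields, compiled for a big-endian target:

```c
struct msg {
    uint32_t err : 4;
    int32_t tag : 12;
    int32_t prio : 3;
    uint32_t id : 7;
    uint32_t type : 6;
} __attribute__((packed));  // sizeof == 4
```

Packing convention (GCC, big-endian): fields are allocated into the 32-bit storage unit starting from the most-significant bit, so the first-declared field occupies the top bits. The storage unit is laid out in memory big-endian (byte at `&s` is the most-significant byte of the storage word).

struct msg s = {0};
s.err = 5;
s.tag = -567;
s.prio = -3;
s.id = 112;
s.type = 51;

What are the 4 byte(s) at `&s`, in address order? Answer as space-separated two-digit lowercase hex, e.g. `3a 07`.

5d c9 bc 33

err (4b) val=5 bits=0x5 at bit 28: 0x50000000
tag (12b) val=-567 bits=0xdc9 at bit 16: 0x5dc90000
prio (3b) val=-3 bits=0x5 at bit 13: 0x5dc9a000
id (7b) val=112 bits=0x70 at bit 6: 0x5dc9bc00
type (6b) val=51 bits=0x33 at bit 0: 0x5dc9bc33
word = 0x5dc9bc33 → big-endian bytes:
  [0]=0x5d  [1]=0xc9  [2]=0xbc  [3]=0x33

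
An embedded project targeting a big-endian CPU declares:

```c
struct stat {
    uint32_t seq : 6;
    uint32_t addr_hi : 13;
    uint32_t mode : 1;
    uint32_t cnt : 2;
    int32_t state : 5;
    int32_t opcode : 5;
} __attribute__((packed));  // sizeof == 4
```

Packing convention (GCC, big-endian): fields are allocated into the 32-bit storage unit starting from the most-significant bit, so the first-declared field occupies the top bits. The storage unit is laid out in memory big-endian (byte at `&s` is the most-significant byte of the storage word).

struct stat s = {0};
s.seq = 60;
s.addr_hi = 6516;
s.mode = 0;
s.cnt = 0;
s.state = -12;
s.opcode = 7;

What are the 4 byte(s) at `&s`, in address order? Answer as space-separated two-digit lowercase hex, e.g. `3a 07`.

[26+:6] seq=60 & 0x3f = 0x3c; word=0xf0000000
[13+:13] addr_hi=6516 & 0x1fff = 0x1974; word=0xf32e8000
[12+:1] mode=0 & 0x1 = 0x0; word=0xf32e8000
[10+:2] cnt=0 & 0x3 = 0x0; word=0xf32e8000
[5+:5] state=-12 & 0x1f = 0x14; word=0xf32e8280
[0+:5] opcode=7 & 0x1f = 0x7; word=0xf32e8287
word = 0xf32e8287 → big-endian bytes:
  [0]=0xf3  [1]=0x2e  [2]=0x82  [3]=0x87

f3 2e 82 87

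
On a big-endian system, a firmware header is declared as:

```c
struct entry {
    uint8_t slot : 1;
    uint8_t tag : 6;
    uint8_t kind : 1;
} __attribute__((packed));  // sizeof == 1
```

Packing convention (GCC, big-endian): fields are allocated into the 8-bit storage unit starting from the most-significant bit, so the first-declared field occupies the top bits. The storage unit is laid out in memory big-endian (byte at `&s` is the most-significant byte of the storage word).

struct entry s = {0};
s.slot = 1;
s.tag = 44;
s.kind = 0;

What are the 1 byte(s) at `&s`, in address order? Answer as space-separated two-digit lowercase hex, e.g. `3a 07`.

[7+:1] slot=1 & 0x1 = 0x1; word=0x80
[1+:6] tag=44 & 0x3f = 0x2c; word=0xd8
[0+:1] kind=0 & 0x1 = 0x0; word=0xd8
word = 0xd8 → big-endian bytes:
  [0]=0xd8

d8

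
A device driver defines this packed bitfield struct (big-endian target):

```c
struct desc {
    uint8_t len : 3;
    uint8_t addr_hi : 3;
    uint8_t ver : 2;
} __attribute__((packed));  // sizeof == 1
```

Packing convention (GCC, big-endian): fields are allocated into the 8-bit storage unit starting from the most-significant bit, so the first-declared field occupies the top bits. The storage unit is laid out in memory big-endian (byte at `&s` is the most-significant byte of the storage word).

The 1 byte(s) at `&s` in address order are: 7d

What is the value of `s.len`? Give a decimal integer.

[0]=0x7d (big-endian) → word 0x7d
len [5+:3] = (word>>5) & 0x7 = 3  ←
addr_hi [2+:3] = (word>>2) & 0x7 = 7
ver [0+:2] = (word>>0) & 0x3 = 1

3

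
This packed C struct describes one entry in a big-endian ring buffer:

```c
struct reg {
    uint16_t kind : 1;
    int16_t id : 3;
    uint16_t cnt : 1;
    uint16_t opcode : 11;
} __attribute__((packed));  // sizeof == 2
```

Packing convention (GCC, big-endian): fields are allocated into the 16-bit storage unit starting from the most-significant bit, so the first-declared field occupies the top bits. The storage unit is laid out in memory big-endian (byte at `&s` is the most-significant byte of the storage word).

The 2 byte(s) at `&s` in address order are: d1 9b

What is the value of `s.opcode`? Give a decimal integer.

411

[0]=0xd1 [1]=0x9b (big-endian) → word 0xd19b
kind [15+:1] = (word>>15) & 0x1 = 1
id [12+:3] = (word>>12) & 0x7 = 5
cnt [11+:1] = (word>>11) & 0x1 = 0
opcode [0+:11] = (word>>0) & 0x7ff = 411  ←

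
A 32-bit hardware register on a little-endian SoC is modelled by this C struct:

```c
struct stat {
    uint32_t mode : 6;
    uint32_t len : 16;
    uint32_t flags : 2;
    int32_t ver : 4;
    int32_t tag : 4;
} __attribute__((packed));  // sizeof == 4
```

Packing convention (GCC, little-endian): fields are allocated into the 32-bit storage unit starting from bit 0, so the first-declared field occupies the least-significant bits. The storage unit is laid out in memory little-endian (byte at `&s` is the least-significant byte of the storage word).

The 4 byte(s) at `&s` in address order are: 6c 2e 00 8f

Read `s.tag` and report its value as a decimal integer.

[0]=0x6c [1]=0x2e [2]=0x00 [3]=0x8f (little-endian) → word 0x8f002e6c
mode:6 @ bit 0 → (0x8f002e6c>>0)&0x3f = 0x2c
len:16 @ bit 6 → (0x8f002e6c>>6)&0xffff = 0xb9
flags:2 @ bit 22 → (0x8f002e6c>>22)&0x3 = 0x0
ver:4 @ bit 24 → (0x8f002e6c>>24)&0xf = 0xf
tag:4 @ bit 28 → (0x8f002e6c>>28)&0xf = 0x8  ←
tag signed 4b, MSB=1: 8 - 16 = -8

-8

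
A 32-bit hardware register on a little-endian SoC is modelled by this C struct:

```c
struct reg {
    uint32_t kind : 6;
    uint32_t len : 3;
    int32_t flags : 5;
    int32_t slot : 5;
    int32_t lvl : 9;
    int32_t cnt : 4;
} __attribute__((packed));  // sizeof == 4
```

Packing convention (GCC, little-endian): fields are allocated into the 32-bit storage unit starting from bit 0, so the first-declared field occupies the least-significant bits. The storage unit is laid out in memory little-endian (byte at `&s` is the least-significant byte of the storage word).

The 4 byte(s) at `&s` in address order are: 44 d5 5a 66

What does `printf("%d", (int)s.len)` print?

[0]=0x44 [1]=0xd5 [2]=0x5a [3]=0x66 (little-endian) → word 0x665ad544
kind [0+:6] = (word>>0) & 0x3f = 4
len [6+:3] = (word>>6) & 0x7 = 5  ←
flags [9+:5] = (word>>9) & 0x1f = 10
slot [14+:5] = (word>>14) & 0x1f = 11
lvl [19+:9] = (word>>19) & 0x1ff = 203
cnt [28+:4] = (word>>28) & 0xf = 6

5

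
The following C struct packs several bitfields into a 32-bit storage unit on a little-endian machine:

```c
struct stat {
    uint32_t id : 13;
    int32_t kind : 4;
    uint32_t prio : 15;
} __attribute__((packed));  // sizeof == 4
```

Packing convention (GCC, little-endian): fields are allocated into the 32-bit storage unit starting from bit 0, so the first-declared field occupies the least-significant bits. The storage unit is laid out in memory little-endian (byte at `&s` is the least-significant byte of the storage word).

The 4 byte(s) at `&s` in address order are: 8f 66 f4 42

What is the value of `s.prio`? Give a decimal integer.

[0]=0x8f [1]=0x66 [2]=0xf4 [3]=0x42 (little-endian) → word 0x42f4668f
id:13 @ bit 0 → (0x42f4668f>>0)&0x1fff = 0x68f
kind:4 @ bit 13 → (0x42f4668f>>13)&0xf = 0x3
prio:15 @ bit 17 → (0x42f4668f>>17)&0x7fff = 0x217a  ←

8570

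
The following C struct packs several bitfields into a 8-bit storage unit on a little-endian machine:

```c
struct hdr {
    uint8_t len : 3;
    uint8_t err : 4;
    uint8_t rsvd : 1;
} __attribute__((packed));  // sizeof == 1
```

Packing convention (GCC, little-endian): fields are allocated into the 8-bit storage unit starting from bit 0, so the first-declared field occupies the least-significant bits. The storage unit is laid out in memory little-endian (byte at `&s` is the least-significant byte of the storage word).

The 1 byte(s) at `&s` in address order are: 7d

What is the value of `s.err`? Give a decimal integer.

[0]=0x7d (little-endian) → word 0x7d
len [0+:3] = (word>>0) & 0x7 = 5
err [3+:4] = (word>>3) & 0xf = 15  ←
rsvd [7+:1] = (word>>7) & 0x1 = 0

15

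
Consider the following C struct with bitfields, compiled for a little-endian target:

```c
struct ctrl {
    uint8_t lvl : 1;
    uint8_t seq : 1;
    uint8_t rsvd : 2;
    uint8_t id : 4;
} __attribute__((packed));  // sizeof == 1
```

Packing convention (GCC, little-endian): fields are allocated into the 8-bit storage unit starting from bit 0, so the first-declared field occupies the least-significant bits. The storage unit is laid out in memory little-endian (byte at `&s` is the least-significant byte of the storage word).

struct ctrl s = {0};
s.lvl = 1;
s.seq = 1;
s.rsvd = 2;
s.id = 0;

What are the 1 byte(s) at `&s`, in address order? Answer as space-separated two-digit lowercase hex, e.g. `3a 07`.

0b

[0+:1] lvl=1 & 0x1 = 0x1; word=0x01
[1+:1] seq=1 & 0x1 = 0x1; word=0x03
[2+:2] rsvd=2 & 0x3 = 0x2; word=0x0b
[4+:4] id=0 & 0xf = 0x0; word=0x0b
word = 0x0b → little-endian bytes:
  [0]=0x0b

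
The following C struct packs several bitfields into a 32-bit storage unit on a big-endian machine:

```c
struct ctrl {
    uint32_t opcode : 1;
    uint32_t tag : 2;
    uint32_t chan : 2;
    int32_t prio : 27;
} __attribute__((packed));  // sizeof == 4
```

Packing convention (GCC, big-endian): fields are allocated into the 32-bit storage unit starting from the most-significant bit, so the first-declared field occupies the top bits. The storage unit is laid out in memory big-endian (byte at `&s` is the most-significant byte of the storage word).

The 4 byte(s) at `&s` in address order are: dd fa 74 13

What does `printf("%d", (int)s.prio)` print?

-33917933

[0]=0xdd [1]=0xfa [2]=0x74 [3]=0x13 (big-endian) → word 0xddfa7413
opcode [31+:1] = (word>>31) & 0x1 = 1
tag [29+:2] = (word>>29) & 0x3 = 2
chan [27+:2] = (word>>27) & 0x3 = 3
prio [0+:27] = (word>>0) & 0x7ffffff = 100299795  ←
prio signed 27b, MSB=1: 100299795 - 134217728 = -33917933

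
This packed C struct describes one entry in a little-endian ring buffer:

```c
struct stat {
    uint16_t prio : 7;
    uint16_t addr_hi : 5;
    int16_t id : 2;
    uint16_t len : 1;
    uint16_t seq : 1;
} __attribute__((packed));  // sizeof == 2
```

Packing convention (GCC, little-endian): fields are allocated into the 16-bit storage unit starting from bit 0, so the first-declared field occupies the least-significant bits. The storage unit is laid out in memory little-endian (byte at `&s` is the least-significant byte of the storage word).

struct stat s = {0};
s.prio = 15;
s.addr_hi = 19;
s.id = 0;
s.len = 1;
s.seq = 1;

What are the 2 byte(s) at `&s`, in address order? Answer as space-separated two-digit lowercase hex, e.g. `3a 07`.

8f c9

prio (7b) val=15 bits=0xf at bit 0: 0x000f
addr_hi (5b) val=19 bits=0x13 at bit 7: 0x098f
id (2b) val=0 bits=0x0 at bit 12: 0x098f
len (1b) val=1 bits=0x1 at bit 14: 0x498f
seq (1b) val=1 bits=0x1 at bit 15: 0xc98f
word = 0xc98f → little-endian bytes:
  [0]=0x8f  [1]=0xc9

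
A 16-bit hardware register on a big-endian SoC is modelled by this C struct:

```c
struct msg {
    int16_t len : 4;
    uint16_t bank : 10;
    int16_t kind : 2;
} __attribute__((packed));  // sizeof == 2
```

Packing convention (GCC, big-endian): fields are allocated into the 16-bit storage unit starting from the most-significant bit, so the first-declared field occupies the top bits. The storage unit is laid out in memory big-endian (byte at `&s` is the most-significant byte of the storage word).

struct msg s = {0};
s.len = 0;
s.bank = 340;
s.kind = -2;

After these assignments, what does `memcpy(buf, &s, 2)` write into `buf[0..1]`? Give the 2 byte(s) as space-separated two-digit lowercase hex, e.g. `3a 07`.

05 52

len:4 = 0 → 0x0 << 12 → word 0x0000
bank:10 = 340 → 0x154 << 2 → word 0x0550
kind:2 = -2 → 0x2 << 0 → word 0x0552
word = 0x0552 → big-endian bytes:
  [0]=0x05  [1]=0x52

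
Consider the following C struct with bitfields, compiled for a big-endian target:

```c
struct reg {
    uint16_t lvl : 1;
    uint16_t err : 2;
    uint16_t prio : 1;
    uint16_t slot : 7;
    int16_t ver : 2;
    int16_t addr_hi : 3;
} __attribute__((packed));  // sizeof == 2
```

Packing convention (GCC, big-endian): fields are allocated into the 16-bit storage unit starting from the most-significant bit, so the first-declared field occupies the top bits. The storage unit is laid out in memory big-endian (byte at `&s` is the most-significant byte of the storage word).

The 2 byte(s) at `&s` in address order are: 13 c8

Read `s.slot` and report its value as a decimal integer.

30

[0]=0x13 [1]=0xc8 (big-endian) → word 0x13c8
lvl [15+:1] = (word>>15) & 0x1 = 0
err [13+:2] = (word>>13) & 0x3 = 0
prio [12+:1] = (word>>12) & 0x1 = 1
slot [5+:7] = (word>>5) & 0x7f = 30  ←
ver [3+:2] = (word>>3) & 0x3 = 1
addr_hi [0+:3] = (word>>0) & 0x7 = 0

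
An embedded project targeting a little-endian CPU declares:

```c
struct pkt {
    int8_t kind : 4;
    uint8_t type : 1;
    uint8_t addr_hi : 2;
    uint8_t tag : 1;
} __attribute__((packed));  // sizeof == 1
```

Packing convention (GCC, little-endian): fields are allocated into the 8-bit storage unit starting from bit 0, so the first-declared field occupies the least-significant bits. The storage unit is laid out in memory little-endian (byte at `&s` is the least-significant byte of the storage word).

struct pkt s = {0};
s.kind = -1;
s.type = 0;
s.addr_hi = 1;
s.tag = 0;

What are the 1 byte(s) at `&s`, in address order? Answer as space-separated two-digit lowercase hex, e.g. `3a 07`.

2f

kind (4b) val=-1 bits=0xf at bit 0: 0x0f
type (1b) val=0 bits=0x0 at bit 4: 0x0f
addr_hi (2b) val=1 bits=0x1 at bit 5: 0x2f
tag (1b) val=0 bits=0x0 at bit 7: 0x2f
word = 0x2f → little-endian bytes:
  [0]=0x2f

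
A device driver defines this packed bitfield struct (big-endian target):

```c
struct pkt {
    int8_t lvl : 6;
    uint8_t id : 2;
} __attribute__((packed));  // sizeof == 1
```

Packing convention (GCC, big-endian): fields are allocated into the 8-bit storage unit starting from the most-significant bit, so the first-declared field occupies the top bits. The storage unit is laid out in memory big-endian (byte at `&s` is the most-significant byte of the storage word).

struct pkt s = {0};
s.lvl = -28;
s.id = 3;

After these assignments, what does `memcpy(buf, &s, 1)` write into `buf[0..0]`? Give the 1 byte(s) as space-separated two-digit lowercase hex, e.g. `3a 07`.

lvl:6 = -28 → 0x24 << 2 → word 0x90
id:2 = 3 → 0x3 << 0 → word 0x93
word = 0x93 → big-endian bytes:
  [0]=0x93

93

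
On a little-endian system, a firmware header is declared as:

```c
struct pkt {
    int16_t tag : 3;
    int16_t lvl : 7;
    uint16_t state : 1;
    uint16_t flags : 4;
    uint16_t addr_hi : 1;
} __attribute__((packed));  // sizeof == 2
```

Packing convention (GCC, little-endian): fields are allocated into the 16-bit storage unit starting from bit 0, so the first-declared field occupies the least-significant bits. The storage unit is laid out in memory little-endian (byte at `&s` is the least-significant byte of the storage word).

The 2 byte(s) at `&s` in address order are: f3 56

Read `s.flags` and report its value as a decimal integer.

10

[0]=0xf3 [1]=0x56 (little-endian) → word 0x56f3
tag [0+:3] = (word>>0) & 0x7 = 3
lvl [3+:7] = (word>>3) & 0x7f = 94
state [10+:1] = (word>>10) & 0x1 = 1
flags [11+:4] = (word>>11) & 0xf = 10  ←
addr_hi [15+:1] = (word>>15) & 0x1 = 0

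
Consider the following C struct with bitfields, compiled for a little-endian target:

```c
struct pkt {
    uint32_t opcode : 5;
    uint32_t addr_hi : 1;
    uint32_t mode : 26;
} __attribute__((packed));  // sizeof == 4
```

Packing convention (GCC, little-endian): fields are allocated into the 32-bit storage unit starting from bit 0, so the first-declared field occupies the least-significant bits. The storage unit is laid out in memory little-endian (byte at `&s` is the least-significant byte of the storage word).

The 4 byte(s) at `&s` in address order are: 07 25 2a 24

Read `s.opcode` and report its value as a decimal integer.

7

[0]=0x07 [1]=0x25 [2]=0x2a [3]=0x24 (little-endian) → word 0x242a2507
opcode:5 @ bit 0 → (0x242a2507>>0)&0x1f = 0x7  ←
addr_hi:1 @ bit 5 → (0x242a2507>>5)&0x1 = 0x0
mode:26 @ bit 6 → (0x242a2507>>6)&0x3ffffff = 0x90a894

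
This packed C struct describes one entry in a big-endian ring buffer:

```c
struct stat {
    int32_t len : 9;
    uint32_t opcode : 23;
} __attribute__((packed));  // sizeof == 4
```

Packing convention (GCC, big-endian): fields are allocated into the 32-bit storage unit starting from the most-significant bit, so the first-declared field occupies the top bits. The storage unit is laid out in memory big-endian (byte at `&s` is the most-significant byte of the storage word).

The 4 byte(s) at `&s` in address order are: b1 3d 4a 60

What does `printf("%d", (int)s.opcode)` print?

4016736

[0]=0xb1 [1]=0x3d [2]=0x4a [3]=0x60 (big-endian) → word 0xb13d4a60
len:9 @ bit 23 → (0xb13d4a60>>23)&0x1ff = 0x162
opcode:23 @ bit 0 → (0xb13d4a60>>0)&0x7fffff = 0x3d4a60  ←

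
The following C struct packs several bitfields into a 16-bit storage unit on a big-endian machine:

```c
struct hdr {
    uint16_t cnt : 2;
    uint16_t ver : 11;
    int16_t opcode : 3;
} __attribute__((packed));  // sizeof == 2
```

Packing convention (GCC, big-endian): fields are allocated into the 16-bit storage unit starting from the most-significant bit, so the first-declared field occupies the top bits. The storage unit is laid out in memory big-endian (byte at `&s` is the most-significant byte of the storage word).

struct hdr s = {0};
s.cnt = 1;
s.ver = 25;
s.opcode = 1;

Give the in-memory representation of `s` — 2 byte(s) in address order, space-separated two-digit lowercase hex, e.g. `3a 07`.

40 c9

cnt:2 = 1 → 0x1 << 14 → word 0x4000
ver:11 = 25 → 0x19 << 3 → word 0x40c8
opcode:3 = 1 → 0x1 << 0 → word 0x40c9
word = 0x40c9 → big-endian bytes:
  [0]=0x40  [1]=0xc9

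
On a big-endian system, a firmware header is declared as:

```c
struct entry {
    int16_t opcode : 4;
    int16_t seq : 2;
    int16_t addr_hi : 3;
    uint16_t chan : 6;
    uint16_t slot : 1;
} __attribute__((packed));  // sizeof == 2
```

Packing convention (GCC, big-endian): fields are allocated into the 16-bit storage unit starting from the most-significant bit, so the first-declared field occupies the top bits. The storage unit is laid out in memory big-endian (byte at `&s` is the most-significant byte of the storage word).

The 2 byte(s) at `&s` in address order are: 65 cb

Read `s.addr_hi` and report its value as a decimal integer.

[0]=0x65 [1]=0xcb (big-endian) → word 0x65cb
opcode:4 @ bit 12 → (0x65cb>>12)&0xf = 0x6
seq:2 @ bit 10 → (0x65cb>>10)&0x3 = 0x1
addr_hi:3 @ bit 7 → (0x65cb>>7)&0x7 = 0x3  ←
chan:6 @ bit 1 → (0x65cb>>1)&0x3f = 0x25
slot:1 @ bit 0 → (0x65cb>>0)&0x1 = 0x1
addr_hi signed 3b, MSB=0: value = 3

3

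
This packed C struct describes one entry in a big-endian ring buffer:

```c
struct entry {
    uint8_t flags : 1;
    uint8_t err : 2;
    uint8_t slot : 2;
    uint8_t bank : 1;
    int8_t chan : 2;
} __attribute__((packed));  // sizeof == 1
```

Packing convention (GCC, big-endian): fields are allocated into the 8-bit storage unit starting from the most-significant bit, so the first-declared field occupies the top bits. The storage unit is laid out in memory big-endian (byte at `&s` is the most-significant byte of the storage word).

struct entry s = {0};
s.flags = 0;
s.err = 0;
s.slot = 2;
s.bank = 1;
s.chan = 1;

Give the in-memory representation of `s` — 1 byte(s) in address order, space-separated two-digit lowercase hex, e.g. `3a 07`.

flags (1b) val=0 bits=0x0 at bit 7: 0x00
err (2b) val=0 bits=0x0 at bit 5: 0x00
slot (2b) val=2 bits=0x2 at bit 3: 0x10
bank (1b) val=1 bits=0x1 at bit 2: 0x14
chan (2b) val=1 bits=0x1 at bit 0: 0x15
word = 0x15 → big-endian bytes:
  [0]=0x15

15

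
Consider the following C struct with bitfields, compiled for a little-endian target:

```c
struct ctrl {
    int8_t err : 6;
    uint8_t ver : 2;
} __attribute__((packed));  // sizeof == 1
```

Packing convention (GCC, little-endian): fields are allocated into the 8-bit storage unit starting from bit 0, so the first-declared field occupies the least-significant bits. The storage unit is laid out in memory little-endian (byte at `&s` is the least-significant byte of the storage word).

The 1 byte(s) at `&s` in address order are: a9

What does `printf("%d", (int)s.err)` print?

[0]=0xa9 (little-endian) → word 0xa9
err [0+:6] = (word>>0) & 0x3f = 41  ←
ver [6+:2] = (word>>6) & 0x3 = 2
err signed 6b, MSB=1: 41 - 64 = -23

-23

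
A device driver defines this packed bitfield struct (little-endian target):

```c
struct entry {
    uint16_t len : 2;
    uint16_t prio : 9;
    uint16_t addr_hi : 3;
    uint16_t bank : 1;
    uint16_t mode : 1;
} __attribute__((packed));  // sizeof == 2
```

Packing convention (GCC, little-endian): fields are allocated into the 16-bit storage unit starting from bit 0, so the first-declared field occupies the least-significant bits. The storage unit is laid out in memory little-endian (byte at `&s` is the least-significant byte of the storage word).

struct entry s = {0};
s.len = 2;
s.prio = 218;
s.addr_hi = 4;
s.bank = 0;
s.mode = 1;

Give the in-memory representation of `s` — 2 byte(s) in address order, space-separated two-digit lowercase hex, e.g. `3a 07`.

len:2 = 2 → 0x2 << 0 → word 0x0002
prio:9 = 218 → 0xda << 2 → word 0x036a
addr_hi:3 = 4 → 0x4 << 11 → word 0x236a
bank:1 = 0 → 0x0 << 14 → word 0x236a
mode:1 = 1 → 0x1 << 15 → word 0xa36a
word = 0xa36a → little-endian bytes:
  [0]=0x6a  [1]=0xa3

6a a3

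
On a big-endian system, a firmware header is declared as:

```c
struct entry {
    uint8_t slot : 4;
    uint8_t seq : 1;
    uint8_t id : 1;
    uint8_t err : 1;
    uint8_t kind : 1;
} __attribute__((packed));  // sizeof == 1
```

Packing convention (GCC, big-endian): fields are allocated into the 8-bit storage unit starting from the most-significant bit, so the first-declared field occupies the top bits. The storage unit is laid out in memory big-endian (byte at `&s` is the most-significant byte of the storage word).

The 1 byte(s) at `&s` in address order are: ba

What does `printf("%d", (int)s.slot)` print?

[0]=0xba (big-endian) → word 0xba
slot:4 @ bit 4 → (0xba>>4)&0xf = 0xb  ←
seq:1 @ bit 3 → (0xba>>3)&0x1 = 0x1
id:1 @ bit 2 → (0xba>>2)&0x1 = 0x0
err:1 @ bit 1 → (0xba>>1)&0x1 = 0x1
kind:1 @ bit 0 → (0xba>>0)&0x1 = 0x0

11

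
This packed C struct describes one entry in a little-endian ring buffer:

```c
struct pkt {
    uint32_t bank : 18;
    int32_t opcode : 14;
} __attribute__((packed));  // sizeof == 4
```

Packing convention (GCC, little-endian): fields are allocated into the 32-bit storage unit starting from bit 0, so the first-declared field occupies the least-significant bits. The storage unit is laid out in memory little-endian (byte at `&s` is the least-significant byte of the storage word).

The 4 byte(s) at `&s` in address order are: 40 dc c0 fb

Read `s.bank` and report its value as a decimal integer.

56384

[0]=0x40 [1]=0xdc [2]=0xc0 [3]=0xfb (little-endian) → word 0xfbc0dc40
bank [0+:18] = (word>>0) & 0x3ffff = 56384  ←
opcode [18+:14] = (word>>18) & 0x3fff = 16112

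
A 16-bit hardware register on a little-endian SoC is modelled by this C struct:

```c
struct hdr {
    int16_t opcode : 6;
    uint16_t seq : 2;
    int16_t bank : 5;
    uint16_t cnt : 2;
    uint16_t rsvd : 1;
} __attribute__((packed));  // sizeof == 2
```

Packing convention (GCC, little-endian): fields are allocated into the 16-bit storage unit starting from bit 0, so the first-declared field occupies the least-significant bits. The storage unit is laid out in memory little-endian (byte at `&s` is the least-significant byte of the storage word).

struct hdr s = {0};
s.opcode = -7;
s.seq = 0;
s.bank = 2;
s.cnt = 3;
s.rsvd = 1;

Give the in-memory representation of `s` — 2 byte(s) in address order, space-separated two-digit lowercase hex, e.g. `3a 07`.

opcode:6 = -7 → 0x39 << 0 → word 0x0039
seq:2 = 0 → 0x0 << 6 → word 0x0039
bank:5 = 2 → 0x2 << 8 → word 0x0239
cnt:2 = 3 → 0x3 << 13 → word 0x6239
rsvd:1 = 1 → 0x1 << 15 → word 0xe239
word = 0xe239 → little-endian bytes:
  [0]=0x39  [1]=0xe2

39 e2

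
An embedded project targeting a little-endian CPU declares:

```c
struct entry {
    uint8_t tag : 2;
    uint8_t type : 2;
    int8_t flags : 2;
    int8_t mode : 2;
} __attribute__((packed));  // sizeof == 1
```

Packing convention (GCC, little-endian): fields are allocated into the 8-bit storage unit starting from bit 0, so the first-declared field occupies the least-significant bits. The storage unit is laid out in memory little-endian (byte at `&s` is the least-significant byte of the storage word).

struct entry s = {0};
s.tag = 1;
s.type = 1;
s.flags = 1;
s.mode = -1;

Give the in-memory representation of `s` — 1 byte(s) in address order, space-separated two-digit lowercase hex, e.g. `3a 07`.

d5

tag (2b) val=1 bits=0x1 at bit 0: 0x01
type (2b) val=1 bits=0x1 at bit 2: 0x05
flags (2b) val=1 bits=0x1 at bit 4: 0x15
mode (2b) val=-1 bits=0x3 at bit 6: 0xd5
word = 0xd5 → little-endian bytes:
  [0]=0xd5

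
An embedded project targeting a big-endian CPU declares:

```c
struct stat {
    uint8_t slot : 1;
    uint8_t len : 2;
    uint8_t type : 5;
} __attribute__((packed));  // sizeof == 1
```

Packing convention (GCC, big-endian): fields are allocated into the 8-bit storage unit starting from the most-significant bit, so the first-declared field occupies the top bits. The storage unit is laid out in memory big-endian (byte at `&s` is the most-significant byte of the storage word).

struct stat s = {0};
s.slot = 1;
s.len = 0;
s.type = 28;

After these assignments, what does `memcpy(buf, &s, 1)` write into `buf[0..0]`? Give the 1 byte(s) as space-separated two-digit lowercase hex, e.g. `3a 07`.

9c

[7+:1] slot=1 & 0x1 = 0x1; word=0x80
[5+:2] len=0 & 0x3 = 0x0; word=0x80
[0+:5] type=28 & 0x1f = 0x1c; word=0x9c
word = 0x9c → big-endian bytes:
  [0]=0x9c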